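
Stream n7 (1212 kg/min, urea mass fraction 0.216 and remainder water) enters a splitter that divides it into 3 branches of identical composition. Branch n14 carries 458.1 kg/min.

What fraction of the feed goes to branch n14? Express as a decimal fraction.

0.378

Fraction to n14 = 458.1/1212 = 0.3780.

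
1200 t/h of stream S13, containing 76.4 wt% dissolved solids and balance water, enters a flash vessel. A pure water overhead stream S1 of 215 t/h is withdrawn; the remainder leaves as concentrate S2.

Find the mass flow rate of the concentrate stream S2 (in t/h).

985 t/h

Concentrate = 1200 − 215 = 985 t/h.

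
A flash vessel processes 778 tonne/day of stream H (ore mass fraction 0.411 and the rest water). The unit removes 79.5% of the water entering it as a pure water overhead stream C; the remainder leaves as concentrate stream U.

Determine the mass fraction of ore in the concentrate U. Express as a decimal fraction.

0.773

ore is not removed: 778×0.411 = 319.76 tonne/day of ore enters U.
water entering = 778×0.589 = 458.24 tonne/day; overhead removed = 0.795×458.24 = 364.3 tonne/day.
Concentrate = 778 − 364.3 = 413.7 tonne/day.
Mass fraction = 319.76/413.7 = 0.773.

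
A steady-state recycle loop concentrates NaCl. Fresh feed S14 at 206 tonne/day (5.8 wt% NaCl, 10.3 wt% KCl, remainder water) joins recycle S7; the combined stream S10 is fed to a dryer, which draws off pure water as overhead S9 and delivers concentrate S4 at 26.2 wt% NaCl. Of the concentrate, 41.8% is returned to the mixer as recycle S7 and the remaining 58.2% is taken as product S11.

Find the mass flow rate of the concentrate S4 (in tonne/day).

78.36 tonne/day

Overall NaCl balance (none leaves overhead): NaCl in fresh feed = NaCl in product, i.e. 206×0.058 = (1−0.418)·S4·0.262.
S4 = 11.948/(0.262×0.582) = 78.356 tonne/day.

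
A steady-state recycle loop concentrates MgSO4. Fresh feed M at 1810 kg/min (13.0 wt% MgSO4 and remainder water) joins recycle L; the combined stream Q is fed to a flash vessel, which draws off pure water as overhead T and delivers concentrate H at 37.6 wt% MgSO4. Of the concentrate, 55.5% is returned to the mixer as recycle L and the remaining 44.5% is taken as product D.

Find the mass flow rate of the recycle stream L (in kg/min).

Overall MgSO4 balance (none leaves overhead): MgSO4 in fresh feed = MgSO4 in product, i.e. 1810×0.130 = (1−0.555)·H·0.376.
H = 235.3/(0.376×0.445) = 1406.3 kg/min.
Recycle L = 0.555×1406.3 = 780.49 kg/min.

780.5 kg/min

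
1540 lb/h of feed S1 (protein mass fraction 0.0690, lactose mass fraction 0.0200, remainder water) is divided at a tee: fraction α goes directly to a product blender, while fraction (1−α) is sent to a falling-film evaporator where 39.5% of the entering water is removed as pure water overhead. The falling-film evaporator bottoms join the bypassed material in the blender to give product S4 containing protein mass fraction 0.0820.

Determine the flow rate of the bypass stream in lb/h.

All 1540×0.069 = 106.26 lb/h of protein reaches S4, so S4 = 106.26/0.082 = 1295.9 lb/h and vapour = 244.15 lb/h.
The evaporator receives (1−α)·1540 of feed at 0.911 water and removes 0.395 of that water:
0.395×0.911×(1−α)×1540 = 244.15
(1−α) = 244.15/554.16 = 0.4406;  α = 0.5594.
Bypass flow = 0.5594×1540 = 861.52 lb/h.

861.5 lb/h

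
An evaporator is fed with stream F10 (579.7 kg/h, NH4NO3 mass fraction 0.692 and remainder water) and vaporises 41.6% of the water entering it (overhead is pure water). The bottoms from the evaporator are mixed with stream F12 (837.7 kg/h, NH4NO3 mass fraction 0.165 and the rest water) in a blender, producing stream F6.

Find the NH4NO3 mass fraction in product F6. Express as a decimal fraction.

Vapour removed = 0.416×0.308×579.7 = 74.276 kg/h; concentrate = 505.42 kg/h.
NH4NO3 reaching the mixer = 401.15 (from concentrate) + 837.7×0.165 = 539.37 kg/h.
Product flow = 505.42 + 837.7 = 1343.1 kg/h; NH4NO3 fraction = 0.402.

0.402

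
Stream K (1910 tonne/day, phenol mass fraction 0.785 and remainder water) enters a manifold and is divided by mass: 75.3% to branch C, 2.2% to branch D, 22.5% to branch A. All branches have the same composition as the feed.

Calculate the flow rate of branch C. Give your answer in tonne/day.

1438 tonne/day

Branch C flow = 0.753×1910 = 1438.2 tonne/day.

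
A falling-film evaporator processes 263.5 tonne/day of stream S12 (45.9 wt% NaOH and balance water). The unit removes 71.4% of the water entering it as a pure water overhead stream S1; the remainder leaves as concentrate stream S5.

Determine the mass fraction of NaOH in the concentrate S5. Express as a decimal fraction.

NaOH is not removed: 263.5×0.459 = 120.95 tonne/day of NaOH enters S5.
water entering = 263.5×0.541 = 142.55 tonne/day; overhead removed = 0.714×142.55 = 101.78 tonne/day.
Concentrate = 263.5 − 101.78 = 161.72 tonne/day.
Mass fraction = 120.95/161.72 = 0.748.

0.748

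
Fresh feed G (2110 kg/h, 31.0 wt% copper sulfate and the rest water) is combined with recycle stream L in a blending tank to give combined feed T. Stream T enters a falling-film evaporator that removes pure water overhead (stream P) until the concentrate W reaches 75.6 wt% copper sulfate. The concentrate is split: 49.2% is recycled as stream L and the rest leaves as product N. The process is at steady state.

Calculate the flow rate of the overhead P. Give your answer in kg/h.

Overall copper sulfate balance (none leaves overhead): copper sulfate in fresh feed = copper sulfate in product, i.e. 2110×0.310 = (1−0.492)·W·0.756.
W = 654.1/(0.756×0.508) = 1703.2 kg/h.
Recycle L = 0.492×1703.2 = 837.96 kg/h.
Combined feed T = 2110 + 837.96 = 2948 kg/h.
Overhead P = T − W = 2948 − 1703.2 = 1244.8 kg/h.

1245 kg/h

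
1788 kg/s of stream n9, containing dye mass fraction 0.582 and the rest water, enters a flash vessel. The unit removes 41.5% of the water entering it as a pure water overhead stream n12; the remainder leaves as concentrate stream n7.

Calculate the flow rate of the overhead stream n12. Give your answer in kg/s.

310.2 kg/s

water entering = 1788×0.418 = 747.38 kg/s; overhead removed = 0.415×747.38 = 310.16 kg/s.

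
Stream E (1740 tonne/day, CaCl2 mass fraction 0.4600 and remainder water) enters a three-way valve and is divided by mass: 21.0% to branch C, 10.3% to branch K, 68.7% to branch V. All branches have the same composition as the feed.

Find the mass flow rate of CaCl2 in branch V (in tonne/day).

549.9 tonne/day

Branch V total = 0.687×1740 = 1195.4 tonne/day.
CaCl2 in V = 0.460×1195.4 = 549.87 tonne/day.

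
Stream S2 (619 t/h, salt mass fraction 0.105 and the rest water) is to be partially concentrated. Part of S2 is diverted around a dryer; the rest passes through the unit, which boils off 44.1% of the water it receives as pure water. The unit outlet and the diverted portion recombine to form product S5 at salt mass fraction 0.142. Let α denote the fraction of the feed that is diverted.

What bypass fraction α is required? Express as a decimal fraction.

0.340

All 619×0.105 = 64.995 t/h of salt reaches S5, so S5 = 64.995/0.142 = 457.71 t/h and vapour = 161.29 t/h.
The evaporator receives (1−α)·619 of feed at 0.895 water and removes 0.441 of that water:
0.441×0.895×(1−α)×619 = 161.29
(1−α) = 161.29/244.32 = 0.6602;  α = 0.3398.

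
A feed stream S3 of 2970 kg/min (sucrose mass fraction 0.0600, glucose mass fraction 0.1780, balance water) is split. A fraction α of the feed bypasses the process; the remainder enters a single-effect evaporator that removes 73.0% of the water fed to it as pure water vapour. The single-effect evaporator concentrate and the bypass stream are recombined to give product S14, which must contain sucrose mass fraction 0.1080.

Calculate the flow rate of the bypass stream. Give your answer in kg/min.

597 kg/min

All 2970×0.060 = 178.2 kg/min of sucrose reaches S14, so S14 = 178.2/0.108 = 1650 kg/min and vapour = 1320 kg/min.
The evaporator receives (1−α)·2970 of feed at 0.762 water and removes 0.730 of that water:
0.730×0.762×(1−α)×2970 = 1320
(1−α) = 1320/1652.1 = 0.7990;  α = 0.2010.
Bypass flow = 0.2010×2970 = 597.01 kg/min.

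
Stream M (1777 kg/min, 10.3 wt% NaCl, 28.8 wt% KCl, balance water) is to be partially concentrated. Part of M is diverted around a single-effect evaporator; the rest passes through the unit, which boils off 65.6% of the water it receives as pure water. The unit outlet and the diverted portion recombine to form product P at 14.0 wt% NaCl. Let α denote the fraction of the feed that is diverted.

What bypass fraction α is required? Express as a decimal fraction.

All 1777×0.103 = 183.03 kg/min of NaCl reaches P, so P = 183.03/0.140 = 1307.4 kg/min and vapour = 469.64 kg/min.
The evaporator receives (1−α)·1777 of feed at 0.609 water and removes 0.656 of that water:
0.656×0.609×(1−α)×1777 = 469.64
(1−α) = 469.64/709.92 = 0.6615;  α = 0.3385.

0.338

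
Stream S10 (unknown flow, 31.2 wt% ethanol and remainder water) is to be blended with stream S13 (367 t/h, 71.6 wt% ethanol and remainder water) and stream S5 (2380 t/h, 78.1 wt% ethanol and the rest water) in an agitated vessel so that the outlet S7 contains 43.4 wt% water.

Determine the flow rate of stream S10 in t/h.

2231 t/h

Let S10 be the unknown flow. Total out = 2747 + S10.
water balance: 625.45 + 0.688·S10 = 0.434·(2747 + S10)
(0.688 − 0.434)·S10 = 0.434×2747 − 625.45 = 566.75
S10 = 566.75 / 0.254 = 2231.3 t/h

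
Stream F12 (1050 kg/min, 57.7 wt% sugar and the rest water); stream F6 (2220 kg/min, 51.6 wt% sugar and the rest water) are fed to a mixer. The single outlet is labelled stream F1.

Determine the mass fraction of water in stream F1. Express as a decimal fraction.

Total flow out = 1050 + 2220 = 3270 kg/min.
water in = 1050×0.423 + 2220×0.484 = 1518.6 kg/min.
water mass fraction in F1 = 1518.6/3270 = 0.464.

0.464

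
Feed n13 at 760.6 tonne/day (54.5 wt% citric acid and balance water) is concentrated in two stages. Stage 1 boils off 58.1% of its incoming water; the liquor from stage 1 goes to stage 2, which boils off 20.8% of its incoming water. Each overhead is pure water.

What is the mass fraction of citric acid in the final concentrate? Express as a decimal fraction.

0.783

water in feed = 760.6×0.455 = 346.07 tonne/day.
After stage 1: water left = (1−0.581)×346.07 = 145; stream total = 559.53 tonne/day.
After stage 2: water left = (1−0.208)×145 = 114.84; final concentrate = 529.37 tonne/day.
citric acid fraction = 414.53/529.37 = 0.783.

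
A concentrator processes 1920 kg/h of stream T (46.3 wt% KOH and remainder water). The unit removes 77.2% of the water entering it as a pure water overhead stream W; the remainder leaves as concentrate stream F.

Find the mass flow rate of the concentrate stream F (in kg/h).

water entering = 1920×0.537 = 1031 kg/h; overhead removed = 0.772×1031 = 795.96 kg/h.
Concentrate = 1920 − 795.96 = 1124 kg/h.

1124 kg/h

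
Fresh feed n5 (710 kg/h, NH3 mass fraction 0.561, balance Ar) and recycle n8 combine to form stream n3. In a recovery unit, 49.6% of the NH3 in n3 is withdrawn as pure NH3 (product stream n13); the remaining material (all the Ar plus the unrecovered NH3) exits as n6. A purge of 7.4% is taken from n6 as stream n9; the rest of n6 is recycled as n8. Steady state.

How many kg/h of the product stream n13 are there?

NH3 in n3: m_A = 710×0.561 + (1−0.074)·(1−0.496)·m_A, so m_A = 398.31/0.5333 = 746.88 kg/h.
Product n13 = 0.496×746.88 = 370.45 kg/h.

370.5 kg/h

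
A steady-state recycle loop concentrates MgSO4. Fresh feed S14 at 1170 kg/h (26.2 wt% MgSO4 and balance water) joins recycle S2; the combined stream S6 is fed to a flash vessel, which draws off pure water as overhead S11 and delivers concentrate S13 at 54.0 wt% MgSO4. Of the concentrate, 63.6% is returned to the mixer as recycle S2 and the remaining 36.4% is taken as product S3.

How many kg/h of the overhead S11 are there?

602.3 kg/h

Overall MgSO4 balance (none leaves overhead): MgSO4 in fresh feed = MgSO4 in product, i.e. 1170×0.262 = (1−0.636)·S13·0.540.
S13 = 306.54/(0.540×0.364) = 1559.5 kg/h.
Recycle S2 = 0.636×1559.5 = 991.86 kg/h.
Combined feed S6 = 1170 + 991.86 = 2161.9 kg/h.
Overhead S11 = S6 − S13 = 2161.9 − 1559.5 = 602.33 kg/h.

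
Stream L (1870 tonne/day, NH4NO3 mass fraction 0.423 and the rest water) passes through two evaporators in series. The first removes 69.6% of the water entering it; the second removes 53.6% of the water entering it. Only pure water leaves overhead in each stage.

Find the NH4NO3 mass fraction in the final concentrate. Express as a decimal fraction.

0.839

water in feed = 1870×0.577 = 1079 tonne/day.
After stage 1: water left = (1−0.696)×1079 = 328.01; stream total = 1119 tonne/day.
After stage 2: water left = (1−0.536)×328.01 = 152.2; final concentrate = 943.21 tonne/day.
NH4NO3 fraction = 791.01/943.21 = 0.839.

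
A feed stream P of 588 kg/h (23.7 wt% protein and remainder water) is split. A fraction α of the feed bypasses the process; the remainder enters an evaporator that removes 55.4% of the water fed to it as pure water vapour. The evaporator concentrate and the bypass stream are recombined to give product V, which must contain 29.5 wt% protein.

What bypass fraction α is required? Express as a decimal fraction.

0.535

All 588×0.237 = 139.36 kg/h of protein reaches V, so V = 139.36/0.295 = 472.39 kg/h and vapour = 115.61 kg/h.
The evaporator receives (1−α)·588 of feed at 0.763 water and removes 0.554 of that water:
0.554×0.763×(1−α)×588 = 115.61
(1−α) = 115.61/248.55 = 0.4651;  α = 0.5349.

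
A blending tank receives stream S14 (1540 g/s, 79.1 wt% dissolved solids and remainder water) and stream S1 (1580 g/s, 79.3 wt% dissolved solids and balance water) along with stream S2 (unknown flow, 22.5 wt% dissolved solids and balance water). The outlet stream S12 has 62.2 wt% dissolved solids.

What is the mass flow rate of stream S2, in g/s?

Let S2 be the unknown flow. Total out = 3120 + S2.
dissolved solids balance: 2471.1 + 0.225·S2 = 0.622·(3120 + S2)
(0.225 − 0.622)·S2 = 0.622×3120 − 2471.1 = -530.44
S2 = -530.44 / -0.397 = 1336.1 g/s

1336 g/s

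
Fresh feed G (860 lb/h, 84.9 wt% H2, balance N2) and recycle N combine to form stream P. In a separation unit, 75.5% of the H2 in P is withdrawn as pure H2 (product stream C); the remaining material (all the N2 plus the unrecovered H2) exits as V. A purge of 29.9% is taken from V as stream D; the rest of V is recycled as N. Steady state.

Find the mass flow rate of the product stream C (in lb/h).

665.6 lb/h

H2 in P: m_A = 860×0.849 + (1−0.299)·(1−0.755)·m_A, so m_A = 730.14/0.8283 = 881.54 lb/h.
Product C = 0.755×881.54 = 665.56 lb/h.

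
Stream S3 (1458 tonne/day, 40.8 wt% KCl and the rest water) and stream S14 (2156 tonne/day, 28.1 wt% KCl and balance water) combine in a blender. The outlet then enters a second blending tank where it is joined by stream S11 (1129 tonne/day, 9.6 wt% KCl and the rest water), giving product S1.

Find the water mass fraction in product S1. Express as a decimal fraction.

0.724

Overall, product flow = 4743 tonne/day.
water in = 1458×0.592 + 2156×0.719 + 1129×0.904 = 3433.9 tonne/day.
water fraction in S1 = 0.724.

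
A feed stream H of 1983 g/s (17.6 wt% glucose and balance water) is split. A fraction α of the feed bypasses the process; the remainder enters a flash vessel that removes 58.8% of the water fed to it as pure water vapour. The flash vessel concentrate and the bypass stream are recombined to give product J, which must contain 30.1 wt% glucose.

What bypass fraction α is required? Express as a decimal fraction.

0.143

All 1983×0.176 = 349.01 g/s of glucose reaches J, so J = 349.01/0.301 = 1159.5 g/s and vapour = 823.5 g/s.
The evaporator receives (1−α)·1983 of feed at 0.824 water and removes 0.588 of that water:
0.588×0.824×(1−α)×1983 = 823.5
(1−α) = 823.5/960.79 = 0.8571;  α = 0.1429.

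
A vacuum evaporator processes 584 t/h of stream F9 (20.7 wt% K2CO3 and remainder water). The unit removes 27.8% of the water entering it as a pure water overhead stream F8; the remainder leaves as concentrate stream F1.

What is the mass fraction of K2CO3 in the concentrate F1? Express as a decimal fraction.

0.266

K2CO3 is not removed: 584×0.207 = 120.89 t/h of K2CO3 enters F1.
water entering = 584×0.793 = 463.11 t/h; overhead removed = 0.278×463.11 = 128.75 t/h.
Concentrate = 584 − 128.75 = 455.25 t/h.
Mass fraction = 120.89/455.25 = 0.266.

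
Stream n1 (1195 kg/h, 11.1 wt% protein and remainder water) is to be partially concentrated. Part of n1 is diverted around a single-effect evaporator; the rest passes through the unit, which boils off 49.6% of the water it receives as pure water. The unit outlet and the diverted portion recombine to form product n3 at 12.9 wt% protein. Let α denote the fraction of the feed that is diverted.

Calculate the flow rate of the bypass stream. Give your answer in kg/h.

All 1195×0.111 = 132.65 kg/h of protein reaches n3, so n3 = 132.65/0.129 = 1028.3 kg/h and vapour = 166.74 kg/h.
The evaporator receives (1−α)·1195 of feed at 0.889 water and removes 0.496 of that water:
0.496×0.889×(1−α)×1195 = 166.74
(1−α) = 166.74/526.93 = 0.3164;  α = 0.6836.
Bypass flow = 0.6836×1195 = 816.85 kg/h.

816.8 kg/h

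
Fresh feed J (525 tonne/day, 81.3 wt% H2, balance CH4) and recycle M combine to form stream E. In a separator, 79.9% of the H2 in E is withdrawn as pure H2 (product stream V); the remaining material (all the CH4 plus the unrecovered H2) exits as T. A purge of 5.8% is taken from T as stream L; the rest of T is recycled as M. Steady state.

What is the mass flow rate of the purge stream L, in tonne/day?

CH4 enters only via J and leaves only via the purge: 525×0.187 = 0.058×(CH4 in T), and the separator passes all CH4, so CH4 in E = CH4 in T = 1692.7 tonne/day.
H2 in E: m_A = 525×0.813 + (1−0.058)·(1−0.799)·m_A, so m_A = 426.82/0.8107 = 526.52 tonne/day.
T = (1−0.799)×526.52 + 1692.7 = 1798.5 tonne/day.
Purge L = 0.058×1798.5 = 104.31 tonne/day.

104.3 tonne/day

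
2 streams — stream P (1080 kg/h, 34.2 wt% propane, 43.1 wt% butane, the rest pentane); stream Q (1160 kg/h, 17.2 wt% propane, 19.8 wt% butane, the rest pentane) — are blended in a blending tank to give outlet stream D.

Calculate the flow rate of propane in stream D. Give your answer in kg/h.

568.9 kg/h

propane out = propane in = 1080×0.342 + 1160×0.172 = 568.88 kg/h.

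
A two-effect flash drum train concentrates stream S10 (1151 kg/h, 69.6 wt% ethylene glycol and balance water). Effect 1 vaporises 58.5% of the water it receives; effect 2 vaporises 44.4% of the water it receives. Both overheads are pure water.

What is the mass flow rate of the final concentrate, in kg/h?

881.8 kg/h

water in feed = 1151×0.304 = 349.9 kg/h.
After stage 1: water left = (1−0.585)×349.9 = 145.21; stream total = 946.31 kg/h.
After stage 2: water left = (1−0.444)×145.21 = 80.737; final concentrate = 881.83 kg/h.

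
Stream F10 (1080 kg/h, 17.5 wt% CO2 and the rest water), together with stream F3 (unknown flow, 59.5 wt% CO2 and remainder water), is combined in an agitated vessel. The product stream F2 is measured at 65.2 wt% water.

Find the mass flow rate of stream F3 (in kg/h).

756.4 kg/h

Let F3 be the unknown flow. Total out = 1080 + F3.
water balance: 891 + 0.405·F3 = 0.652·(1080 + F3)
(0.405 − 0.652)·F3 = 0.652×1080 − 891 = -186.84
F3 = -186.84 / -0.247 = 756.44 kg/h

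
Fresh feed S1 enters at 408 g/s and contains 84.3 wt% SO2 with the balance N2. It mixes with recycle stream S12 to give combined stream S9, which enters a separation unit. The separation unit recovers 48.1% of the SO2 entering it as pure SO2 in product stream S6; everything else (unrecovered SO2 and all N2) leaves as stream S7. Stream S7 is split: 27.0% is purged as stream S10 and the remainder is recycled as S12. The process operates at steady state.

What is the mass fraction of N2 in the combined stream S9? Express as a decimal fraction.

0.300

N2 enters only via S1 and leaves only via the purge: 408×0.157 = 0.270×(N2 in S7), and the separation unit passes all N2, so N2 in S9 = N2 in S7 = 237.24 g/s.
SO2 in S9: m_A = 408×0.843 + (1−0.270)·(1−0.481)·m_A, so m_A = 343.94/0.6211 = 553.74 g/s.
S9 = 553.74 + 237.24 = 790.98 g/s.
N2 fraction in S9 = 237.24/790.98 = 0.300.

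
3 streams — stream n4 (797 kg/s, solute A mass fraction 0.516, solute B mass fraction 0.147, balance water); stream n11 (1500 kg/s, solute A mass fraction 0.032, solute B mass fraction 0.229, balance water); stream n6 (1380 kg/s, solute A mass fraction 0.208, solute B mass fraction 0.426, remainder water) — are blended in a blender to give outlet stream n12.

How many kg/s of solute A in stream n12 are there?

solute A out = solute A in = 797×0.516 + 1500×0.032 + 1380×0.208 = 746.29 kg/s.

746.3 kg/s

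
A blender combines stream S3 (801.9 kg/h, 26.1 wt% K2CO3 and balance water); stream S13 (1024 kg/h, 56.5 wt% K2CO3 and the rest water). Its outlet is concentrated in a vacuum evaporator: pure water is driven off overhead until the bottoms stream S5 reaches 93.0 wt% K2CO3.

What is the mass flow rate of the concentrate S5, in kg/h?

847.2 kg/h

K2CO3 entering = 801.9×0.261 + 1024×0.565 = 787.86 kg/h.
All K2CO3 reports to S5, so S5 = 787.86/0.930 = 847.16 kg/h.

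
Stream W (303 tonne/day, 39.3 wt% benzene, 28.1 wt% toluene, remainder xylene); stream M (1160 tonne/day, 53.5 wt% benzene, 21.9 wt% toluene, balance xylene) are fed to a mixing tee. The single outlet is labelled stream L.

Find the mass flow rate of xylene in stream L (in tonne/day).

384.1 tonne/day

xylene out = xylene in = 303×0.326 + 1160×0.246 = 384.14 tonne/day.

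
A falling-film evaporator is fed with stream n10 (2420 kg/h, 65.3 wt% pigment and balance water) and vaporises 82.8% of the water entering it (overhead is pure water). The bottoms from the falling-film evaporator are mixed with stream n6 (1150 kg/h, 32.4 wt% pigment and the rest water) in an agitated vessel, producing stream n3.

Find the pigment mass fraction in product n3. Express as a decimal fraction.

Vapour removed = 0.828×0.347×2420 = 695.3 kg/h; concentrate = 1724.7 kg/h.
pigment reaching the mixer = 1580.3 (from concentrate) + 1150×0.324 = 1952.9 kg/h.
Product flow = 1724.7 + 1150 = 2874.7 kg/h; pigment fraction = 0.679.

0.679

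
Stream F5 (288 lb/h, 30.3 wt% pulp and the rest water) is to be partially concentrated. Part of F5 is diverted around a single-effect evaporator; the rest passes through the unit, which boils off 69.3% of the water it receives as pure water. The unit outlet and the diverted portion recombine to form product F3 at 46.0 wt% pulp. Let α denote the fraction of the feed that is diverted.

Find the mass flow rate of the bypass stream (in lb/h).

All 288×0.303 = 87.264 lb/h of pulp reaches F3, so F3 = 87.264/0.460 = 189.7 lb/h and vapour = 98.296 lb/h.
The evaporator receives (1−α)·288 of feed at 0.697 water and removes 0.693 of that water:
0.693×0.697×(1−α)×288 = 98.296
(1−α) = 98.296/139.11 = 0.7066;  α = 0.2934.
Bypass flow = 0.2934×288 = 84.498 lb/h.

84.5 lb/h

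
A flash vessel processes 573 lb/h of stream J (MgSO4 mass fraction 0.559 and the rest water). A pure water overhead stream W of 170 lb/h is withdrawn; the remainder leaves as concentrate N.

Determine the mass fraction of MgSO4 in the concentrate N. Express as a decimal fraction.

0.795

MgSO4 is not removed: 573×0.559 = 320.31 lb/h of MgSO4 enters N.
Concentrate = 573 − 170 = 403 lb/h.
Mass fraction = 320.31/403 = 0.795.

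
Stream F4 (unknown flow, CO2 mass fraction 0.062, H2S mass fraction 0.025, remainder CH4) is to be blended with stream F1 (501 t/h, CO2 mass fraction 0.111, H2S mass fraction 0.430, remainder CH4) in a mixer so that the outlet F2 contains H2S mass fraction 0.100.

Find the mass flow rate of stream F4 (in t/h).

2204 t/h

Let F4 be the unknown flow. Total out = 501 + F4.
H2S balance: 215.43 + 0.025·F4 = 0.100·(501 + F4)
(0.025 − 0.100)·F4 = 0.100×501 − 215.43 = -165.33
F4 = -165.33 / -0.075 = 2204.4 t/h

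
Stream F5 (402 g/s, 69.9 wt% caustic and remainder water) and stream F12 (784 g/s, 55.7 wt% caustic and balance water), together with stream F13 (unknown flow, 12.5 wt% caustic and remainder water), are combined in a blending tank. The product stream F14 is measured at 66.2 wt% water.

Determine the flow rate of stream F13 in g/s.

Let F13 be the unknown flow. Total out = 1186 + F13.
water balance: 468.31 + 0.875·F13 = 0.662·(1186 + F13)
(0.875 − 0.662)·F13 = 0.662×1186 − 468.31 = 316.82
F13 = 316.82 / 0.213 = 1487.4 g/s

1487 g/s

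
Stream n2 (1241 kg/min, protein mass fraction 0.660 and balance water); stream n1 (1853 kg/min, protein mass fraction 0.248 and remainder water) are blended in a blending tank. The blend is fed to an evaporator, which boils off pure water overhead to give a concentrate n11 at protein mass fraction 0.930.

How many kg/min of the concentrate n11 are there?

protein entering = 1241×0.660 + 1853×0.248 = 1278.6 kg/min.
All protein reports to n11, so n11 = 1278.6/0.930 = 1374.8 kg/min.

1375 kg/min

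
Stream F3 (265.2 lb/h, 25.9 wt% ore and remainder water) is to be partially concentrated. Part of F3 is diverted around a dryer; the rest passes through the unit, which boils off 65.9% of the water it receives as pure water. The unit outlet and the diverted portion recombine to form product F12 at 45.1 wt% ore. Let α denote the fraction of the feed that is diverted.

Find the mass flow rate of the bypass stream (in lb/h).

All 265.2×0.259 = 68.687 lb/h of ore reaches F12, so F12 = 68.687/0.451 = 152.3 lb/h and vapour = 112.9 lb/h.
The evaporator receives (1−α)·265.2 of feed at 0.741 water and removes 0.659 of that water:
0.659×0.741×(1−α)×265.2 = 112.9
(1−α) = 112.9/129.5 = 0.8718;  α = 0.1282.
Bypass flow = 0.1282×265.2 = 33.996 lb/h.

34 lb/h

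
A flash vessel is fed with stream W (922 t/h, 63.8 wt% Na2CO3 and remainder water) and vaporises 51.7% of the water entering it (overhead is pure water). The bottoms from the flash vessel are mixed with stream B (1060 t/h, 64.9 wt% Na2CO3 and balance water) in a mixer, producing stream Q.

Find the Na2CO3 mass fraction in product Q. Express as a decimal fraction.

0.705

Vapour removed = 0.517×0.362×922 = 172.56 t/h; concentrate = 749.44 t/h.
Na2CO3 reaching the mixer = 588.24 (from concentrate) + 1060×0.649 = 1276.2 t/h.
Product flow = 749.44 + 1060 = 1809.4 t/h; Na2CO3 fraction = 0.705.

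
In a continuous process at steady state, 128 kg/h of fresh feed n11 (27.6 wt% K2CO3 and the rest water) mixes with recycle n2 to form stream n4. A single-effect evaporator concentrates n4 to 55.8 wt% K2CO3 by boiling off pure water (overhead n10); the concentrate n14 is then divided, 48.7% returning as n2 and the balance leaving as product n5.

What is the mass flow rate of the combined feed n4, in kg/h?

188.1 kg/h

Overall K2CO3 balance (none leaves overhead): K2CO3 in fresh feed = K2CO3 in product, i.e. 128×0.276 = (1−0.487)·n14·0.558.
n14 = 35.328/(0.558×0.513) = 123.41 kg/h.
Recycle n2 = 0.487×123.41 = 60.103 kg/h.
Combined feed n4 = 128 + 60.103 = 188.1 kg/h.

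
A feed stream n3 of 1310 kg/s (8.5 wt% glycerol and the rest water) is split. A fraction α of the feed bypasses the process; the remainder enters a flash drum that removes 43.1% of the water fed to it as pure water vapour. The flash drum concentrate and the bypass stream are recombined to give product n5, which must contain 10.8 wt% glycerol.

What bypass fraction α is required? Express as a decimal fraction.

All 1310×0.085 = 111.35 kg/s of glycerol reaches n5, so n5 = 111.35/0.108 = 1031 kg/s and vapour = 278.98 kg/s.
The evaporator receives (1−α)·1310 of feed at 0.915 water and removes 0.431 of that water:
0.431×0.915×(1−α)×1310 = 278.98
(1−α) = 278.98/516.62 = 0.5400;  α = 0.4600.

0.460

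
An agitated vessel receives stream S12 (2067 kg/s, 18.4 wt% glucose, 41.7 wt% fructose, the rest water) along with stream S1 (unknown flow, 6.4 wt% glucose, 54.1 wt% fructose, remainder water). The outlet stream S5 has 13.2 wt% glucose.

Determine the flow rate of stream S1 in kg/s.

Let S1 be the unknown flow. Total out = 2067 + S1.
glucose balance: 380.33 + 0.064·S1 = 0.132·(2067 + S1)
(0.064 − 0.132)·S1 = 0.132×2067 − 380.33 = -107.48
S1 = -107.48 / -0.068 = 1580.6 kg/s

1581 kg/s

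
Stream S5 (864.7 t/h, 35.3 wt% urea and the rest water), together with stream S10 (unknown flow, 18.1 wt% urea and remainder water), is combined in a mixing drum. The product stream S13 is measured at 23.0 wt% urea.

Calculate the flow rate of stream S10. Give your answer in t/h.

2171 t/h

Let S10 be the unknown flow. Total out = 864.7 + S10.
urea balance: 305.24 + 0.181·S10 = 0.230·(864.7 + S10)
(0.181 − 0.230)·S10 = 0.230×864.7 − 305.24 = -106.36
S10 = -106.36 / -0.049 = 2170.6 t/h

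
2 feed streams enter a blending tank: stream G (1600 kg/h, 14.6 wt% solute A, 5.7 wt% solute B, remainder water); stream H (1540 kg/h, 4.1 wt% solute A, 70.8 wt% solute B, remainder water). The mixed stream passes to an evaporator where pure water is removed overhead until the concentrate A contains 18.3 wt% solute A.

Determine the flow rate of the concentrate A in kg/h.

solute A entering = 1600×0.146 + 1540×0.041 = 296.74 kg/h.
All solute A reports to A, so A = 296.74/0.183 = 1621.5 kg/h.

1622 kg/h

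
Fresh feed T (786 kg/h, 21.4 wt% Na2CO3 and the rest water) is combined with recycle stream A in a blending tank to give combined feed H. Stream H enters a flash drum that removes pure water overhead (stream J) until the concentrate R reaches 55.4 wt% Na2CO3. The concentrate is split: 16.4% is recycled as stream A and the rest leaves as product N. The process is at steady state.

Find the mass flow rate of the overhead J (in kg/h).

Overall Na2CO3 balance (none leaves overhead): Na2CO3 in fresh feed = Na2CO3 in product, i.e. 786×0.214 = (1−0.164)·R·0.554.
R = 168.2/(0.554×0.836) = 363.18 kg/h.
Recycle A = 0.164×363.18 = 59.561 kg/h.
Combined feed H = 786 + 59.561 = 845.56 kg/h.
Overhead J = H − R = 845.56 − 363.18 = 482.38 kg/h.

482.4 kg/h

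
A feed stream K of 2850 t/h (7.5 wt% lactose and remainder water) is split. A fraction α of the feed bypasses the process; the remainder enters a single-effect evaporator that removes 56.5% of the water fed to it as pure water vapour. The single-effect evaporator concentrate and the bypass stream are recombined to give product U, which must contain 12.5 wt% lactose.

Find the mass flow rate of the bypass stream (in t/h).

668.7 t/h

All 2850×0.075 = 213.75 t/h of lactose reaches U, so U = 213.75/0.125 = 1710 t/h and vapour = 1140 t/h.
The evaporator receives (1−α)·2850 of feed at 0.925 water and removes 0.565 of that water:
0.565×0.925×(1−α)×2850 = 1140
(1−α) = 1140/1489.5 = 0.7654;  α = 0.2346.
Bypass flow = 0.2346×2850 = 668.7 t/h.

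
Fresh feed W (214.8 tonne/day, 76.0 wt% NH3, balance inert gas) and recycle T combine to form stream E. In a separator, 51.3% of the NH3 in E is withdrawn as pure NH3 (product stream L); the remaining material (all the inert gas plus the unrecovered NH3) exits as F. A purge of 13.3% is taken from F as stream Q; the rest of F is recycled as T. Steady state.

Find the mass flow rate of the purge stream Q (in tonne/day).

inert gas enters only via W and leaves only via the purge: 214.8×0.240 = 0.133×(inert gas in F), and the separator passes all inert gas, so inert gas in E = inert gas in F = 387.61 tonne/day.
NH3 in E: m_A = 214.8×0.760 + (1−0.133)·(1−0.513)·m_A, so m_A = 163.25/0.5778 = 282.55 tonne/day.
F = (1−0.513)×282.55 + 387.61 = 525.21 tonne/day.
Purge Q = 0.133×525.21 = 69.853 tonne/day.

69.85 tonne/day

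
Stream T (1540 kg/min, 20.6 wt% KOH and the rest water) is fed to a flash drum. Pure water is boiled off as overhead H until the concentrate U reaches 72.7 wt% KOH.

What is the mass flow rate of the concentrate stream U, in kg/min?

436.4 kg/min

KOH is conserved: 1540×0.206 = 317.24 kg/min all reports to the concentrate.
Concentrate = 317.24/(target fraction) = 436.37 kg/min.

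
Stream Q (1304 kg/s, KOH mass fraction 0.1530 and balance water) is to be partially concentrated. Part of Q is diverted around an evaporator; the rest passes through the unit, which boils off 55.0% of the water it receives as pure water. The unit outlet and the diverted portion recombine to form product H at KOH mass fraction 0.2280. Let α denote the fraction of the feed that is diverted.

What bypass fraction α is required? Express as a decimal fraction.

All 1304×0.153 = 199.51 kg/s of KOH reaches H, so H = 199.51/0.228 = 875.05 kg/s and vapour = 428.95 kg/s.
The evaporator receives (1−α)·1304 of feed at 0.847 water and removes 0.550 of that water:
0.550×0.847×(1−α)×1304 = 428.95
(1−α) = 428.95/607.47 = 0.7061;  α = 0.2939.

0.294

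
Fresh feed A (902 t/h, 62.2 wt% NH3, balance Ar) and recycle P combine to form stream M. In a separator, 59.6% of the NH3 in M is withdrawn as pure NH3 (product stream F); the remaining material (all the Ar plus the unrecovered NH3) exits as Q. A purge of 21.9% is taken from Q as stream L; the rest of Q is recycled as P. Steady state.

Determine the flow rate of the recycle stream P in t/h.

Ar enters only via A and leaves only via the purge: 902×0.378 = 0.219×(Ar in Q), and the separator passes all Ar, so Ar in M = Ar in Q = 1556.9 t/h.
NH3 in M: m_A = 902×0.622 + (1−0.219)·(1−0.596)·m_A, so m_A = 561.04/0.6845 = 819.67 t/h.
Q = (1−0.596)×819.67 + 1556.9 = 1888 t/h.
Recycle P = (1−0.219)×1888 = 1474.5 t/h.

1475 t/h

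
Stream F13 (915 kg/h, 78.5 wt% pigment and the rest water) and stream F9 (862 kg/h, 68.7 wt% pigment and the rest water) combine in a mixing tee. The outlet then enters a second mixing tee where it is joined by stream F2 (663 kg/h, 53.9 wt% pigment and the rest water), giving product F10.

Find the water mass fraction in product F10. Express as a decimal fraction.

Overall, product flow = 2440 kg/h.
water in = 915×0.215 + 862×0.313 + 663×0.461 = 772.17 kg/h.
water fraction in F10 = 0.316.

0.316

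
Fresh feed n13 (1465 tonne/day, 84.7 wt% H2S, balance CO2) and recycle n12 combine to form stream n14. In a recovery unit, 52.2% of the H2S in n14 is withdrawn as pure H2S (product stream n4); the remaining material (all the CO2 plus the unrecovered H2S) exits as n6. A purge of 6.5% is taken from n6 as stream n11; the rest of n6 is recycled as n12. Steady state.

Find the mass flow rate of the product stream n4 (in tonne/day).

H2S in n14: m_A = 1465×0.847 + (1−0.065)·(1−0.522)·m_A, so m_A = 1240.9/0.5531 = 2243.6 tonne/day.
Product n4 = 0.522×2243.6 = 1171.1 tonne/day.

1171 tonne/day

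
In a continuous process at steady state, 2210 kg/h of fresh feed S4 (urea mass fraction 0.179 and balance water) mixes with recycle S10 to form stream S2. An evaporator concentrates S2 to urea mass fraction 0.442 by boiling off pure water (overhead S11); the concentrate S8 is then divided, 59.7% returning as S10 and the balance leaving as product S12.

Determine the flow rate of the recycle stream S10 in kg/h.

Overall urea balance (none leaves overhead): urea in fresh feed = urea in product, i.e. 2210×0.179 = (1−0.597)·S8·0.442.
S8 = 395.59/(0.442×0.403) = 2220.8 kg/h.
Recycle S10 = 0.597×2220.8 = 1325.8 kg/h.

1326 kg/h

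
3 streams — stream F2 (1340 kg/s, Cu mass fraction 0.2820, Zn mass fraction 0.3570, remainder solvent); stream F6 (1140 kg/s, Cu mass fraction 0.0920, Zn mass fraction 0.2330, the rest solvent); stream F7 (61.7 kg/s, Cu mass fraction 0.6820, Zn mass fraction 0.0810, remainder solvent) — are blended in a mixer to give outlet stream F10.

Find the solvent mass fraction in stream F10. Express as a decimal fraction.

0.4988

Total flow out = 1340 + 1140 + 61.7 = 2541.7 kg/s.
solvent in = 1340×0.361 + 1140×0.675 + 61.7×0.237 = 1267.9 kg/s.
solvent mass fraction in F10 = 1267.9/2541.7 = 0.4988.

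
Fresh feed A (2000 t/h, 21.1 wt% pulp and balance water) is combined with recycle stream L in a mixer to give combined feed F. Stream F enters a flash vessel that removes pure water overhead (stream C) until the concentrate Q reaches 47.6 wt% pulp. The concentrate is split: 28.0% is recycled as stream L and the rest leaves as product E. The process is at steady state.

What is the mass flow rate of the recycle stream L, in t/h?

Overall pulp balance (none leaves overhead): pulp in fresh feed = pulp in product, i.e. 2000×0.211 = (1−0.280)·Q·0.476.
Q = 422/(0.476×0.720) = 1231.3 t/h.
Recycle L = 0.280×1231.3 = 344.77 t/h.

344.8 t/h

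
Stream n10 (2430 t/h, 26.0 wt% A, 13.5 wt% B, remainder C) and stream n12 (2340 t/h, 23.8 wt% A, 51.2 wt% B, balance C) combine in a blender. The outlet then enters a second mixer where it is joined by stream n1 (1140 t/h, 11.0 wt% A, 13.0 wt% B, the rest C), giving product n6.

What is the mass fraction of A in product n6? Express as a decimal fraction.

Overall, product flow = 5910 t/h.
A in = 2430×0.260 + 2340×0.238 + 1140×0.110 = 1314.1 t/h.
A fraction in n6 = 0.2224.

0.2224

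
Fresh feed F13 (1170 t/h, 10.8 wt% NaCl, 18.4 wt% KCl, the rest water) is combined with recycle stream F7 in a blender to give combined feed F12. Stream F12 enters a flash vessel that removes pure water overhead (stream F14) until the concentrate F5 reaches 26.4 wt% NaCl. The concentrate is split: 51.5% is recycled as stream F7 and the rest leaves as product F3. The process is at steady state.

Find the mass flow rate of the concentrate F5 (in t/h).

Overall NaCl balance (none leaves overhead): NaCl in fresh feed = NaCl in product, i.e. 1170×0.108 = (1−0.515)·F5·0.264.
F5 = 126.36/(0.264×0.485) = 986.88 t/h.

986.9 t/h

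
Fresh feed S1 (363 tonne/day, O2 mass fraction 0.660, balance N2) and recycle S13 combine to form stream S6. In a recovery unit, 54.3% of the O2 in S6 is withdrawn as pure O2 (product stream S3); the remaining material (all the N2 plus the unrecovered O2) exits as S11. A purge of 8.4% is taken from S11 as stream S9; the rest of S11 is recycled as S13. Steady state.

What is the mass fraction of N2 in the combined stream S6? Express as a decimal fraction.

0.781

N2 enters only via S1 and leaves only via the purge: 363×0.340 = 0.084×(N2 in S11), and the recovery unit passes all N2, so N2 in S6 = N2 in S11 = 1469.3 tonne/day.
O2 in S6: m_A = 363×0.660 + (1−0.084)·(1−0.543)·m_A, so m_A = 239.58/0.5814 = 412.08 tonne/day.
S6 = 412.08 + 1469.3 = 1881.4 tonne/day.
N2 fraction in S6 = 1469.3/1881.4 = 0.781.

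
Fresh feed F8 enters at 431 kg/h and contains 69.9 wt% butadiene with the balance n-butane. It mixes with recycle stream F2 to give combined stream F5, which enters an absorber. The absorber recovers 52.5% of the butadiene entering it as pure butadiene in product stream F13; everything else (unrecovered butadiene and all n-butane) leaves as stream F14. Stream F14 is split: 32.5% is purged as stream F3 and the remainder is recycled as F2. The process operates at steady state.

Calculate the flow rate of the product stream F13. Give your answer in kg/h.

butadiene in F5: m_A = 431×0.699 + (1−0.325)·(1−0.525)·m_A, so m_A = 301.27/0.6794 = 443.45 kg/h.
Product F13 = 0.525×443.45 = 232.81 kg/h.

232.8 kg/h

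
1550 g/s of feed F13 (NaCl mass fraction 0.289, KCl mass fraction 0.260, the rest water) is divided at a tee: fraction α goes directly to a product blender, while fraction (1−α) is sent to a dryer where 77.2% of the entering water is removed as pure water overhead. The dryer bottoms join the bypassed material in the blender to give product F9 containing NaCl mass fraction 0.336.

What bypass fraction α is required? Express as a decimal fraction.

All 1550×0.289 = 447.95 g/s of NaCl reaches F9, so F9 = 447.95/0.336 = 1333.2 g/s and vapour = 216.82 g/s.
The evaporator receives (1−α)·1550 of feed at 0.451 water and removes 0.772 of that water:
0.772×0.451×(1−α)×1550 = 216.82
(1−α) = 216.82/539.67 = 0.4018;  α = 0.5982.

0.598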